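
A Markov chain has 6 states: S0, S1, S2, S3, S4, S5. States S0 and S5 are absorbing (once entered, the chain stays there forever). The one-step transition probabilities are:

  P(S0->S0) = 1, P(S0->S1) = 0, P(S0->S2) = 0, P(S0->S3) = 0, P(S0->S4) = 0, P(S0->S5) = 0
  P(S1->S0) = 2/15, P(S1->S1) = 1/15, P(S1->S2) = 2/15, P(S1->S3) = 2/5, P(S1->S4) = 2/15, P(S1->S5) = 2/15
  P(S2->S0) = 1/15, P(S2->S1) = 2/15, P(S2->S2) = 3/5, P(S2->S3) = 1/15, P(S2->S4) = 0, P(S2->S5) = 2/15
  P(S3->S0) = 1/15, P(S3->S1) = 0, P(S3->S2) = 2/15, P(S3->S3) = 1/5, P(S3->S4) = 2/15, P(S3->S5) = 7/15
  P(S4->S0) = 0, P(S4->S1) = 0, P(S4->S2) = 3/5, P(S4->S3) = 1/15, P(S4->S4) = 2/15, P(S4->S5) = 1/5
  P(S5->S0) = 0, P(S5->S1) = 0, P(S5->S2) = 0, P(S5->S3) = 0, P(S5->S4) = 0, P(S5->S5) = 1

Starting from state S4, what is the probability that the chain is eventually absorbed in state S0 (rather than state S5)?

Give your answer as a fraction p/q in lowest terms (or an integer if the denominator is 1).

Answer: 1147/5368

Derivation:
Let a_i = P(absorbed in S0 | start in state i).
Boundary conditions: a_S0 = 1, a_S5 = 0.
For each transient state i, a_i = sum_j P(i->j) * a_j:
  a_S1 = 2/15*a_S0 + 1/15*a_S1 + 2/15*a_S2 + 2/5*a_S3 + 2/15*a_S4 + 2/15*a_S5
  a_S2 = 1/15*a_S0 + 2/15*a_S1 + 3/5*a_S2 + 1/15*a_S3 + 0*a_S4 + 2/15*a_S5
  a_S3 = 1/15*a_S0 + 0*a_S1 + 2/15*a_S2 + 1/5*a_S3 + 2/15*a_S4 + 7/15*a_S5
  a_S4 = 0*a_S0 + 0*a_S1 + 3/5*a_S2 + 1/15*a_S3 + 2/15*a_S4 + 1/5*a_S5

Substituting a_S0 = 1 and a_S5 = 0, rearrange to (I - Q) a = r where r[i] = P(i -> S0):
  [14/15, -2/15, -2/5, -2/15] . (a_S1, a_S2, a_S3, a_S4) = 2/15
  [-2/15, 2/5, -1/15, 0] . (a_S1, a_S2, a_S3, a_S4) = 1/15
  [0, -2/15, 4/5, -2/15] . (a_S1, a_S2, a_S3, a_S4) = 1/15
  [0, -3/5, -1/15, 13/15] . (a_S1, a_S2, a_S3, a_S4) = 0

Solving yields:
  a_S1 = 769/2684
  a_S2 = 1557/5368
  a_S3 = 449/2684
  a_S4 = 1147/5368

Starting state is S4, so the absorption probability is a_S4 = 1147/5368.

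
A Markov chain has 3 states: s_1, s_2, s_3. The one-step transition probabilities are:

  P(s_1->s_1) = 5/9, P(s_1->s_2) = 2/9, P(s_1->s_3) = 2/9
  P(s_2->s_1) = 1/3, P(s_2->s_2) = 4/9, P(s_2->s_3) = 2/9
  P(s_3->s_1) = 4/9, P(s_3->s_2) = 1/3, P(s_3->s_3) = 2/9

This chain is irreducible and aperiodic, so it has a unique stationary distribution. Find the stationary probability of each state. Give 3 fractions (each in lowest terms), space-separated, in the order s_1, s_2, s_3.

Answer: 29/63 20/63 2/9

Derivation:
The stationary distribution satisfies pi = pi * P, i.e.:
  pi_s_1 = 5/9*pi_s_1 + 1/3*pi_s_2 + 4/9*pi_s_3
  pi_s_2 = 2/9*pi_s_1 + 4/9*pi_s_2 + 1/3*pi_s_3
  pi_s_3 = 2/9*pi_s_1 + 2/9*pi_s_2 + 2/9*pi_s_3
with normalization: pi_s_1 + pi_s_2 + pi_s_3 = 1.

Using the first 2 balance equations plus normalization, the linear system A*pi = b is:
  [-4/9, 1/3, 4/9] . pi = 0
  [2/9, -5/9, 1/3] . pi = 0
  [1, 1, 1] . pi = 1

Solving yields:
  pi_s_1 = 29/63
  pi_s_2 = 20/63
  pi_s_3 = 2/9

Verification (pi * P):
  29/63*5/9 + 20/63*1/3 + 2/9*4/9 = 29/63 = pi_s_1  (ok)
  29/63*2/9 + 20/63*4/9 + 2/9*1/3 = 20/63 = pi_s_2  (ok)
  29/63*2/9 + 20/63*2/9 + 2/9*2/9 = 2/9 = pi_s_3  (ok)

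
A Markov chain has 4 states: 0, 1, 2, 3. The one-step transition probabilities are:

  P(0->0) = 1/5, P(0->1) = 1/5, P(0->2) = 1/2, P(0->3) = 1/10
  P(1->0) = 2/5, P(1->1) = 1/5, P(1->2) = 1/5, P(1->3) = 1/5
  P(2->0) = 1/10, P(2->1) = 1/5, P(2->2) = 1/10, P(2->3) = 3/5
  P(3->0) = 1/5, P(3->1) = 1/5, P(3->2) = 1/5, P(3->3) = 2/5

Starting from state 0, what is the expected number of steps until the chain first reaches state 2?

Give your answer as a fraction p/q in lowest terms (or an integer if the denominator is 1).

Answer: 175/68

Derivation:
Let h_i = expected steps to first reach 2 from state i.
Boundary: h_2 = 0.
First-step equations for the other states:
  h_0 = 1 + 1/5*h_0 + 1/5*h_1 + 1/2*h_2 + 1/10*h_3
  h_1 = 1 + 2/5*h_0 + 1/5*h_1 + 1/5*h_2 + 1/5*h_3
  h_3 = 1 + 1/5*h_0 + 1/5*h_1 + 1/5*h_2 + 2/5*h_3

Substituting h_2 = 0 and rearranging gives the linear system (I - Q) h = 1:
  [4/5, -1/5, -1/10] . (h_0, h_1, h_3) = 1
  [-2/5, 4/5, -1/5] . (h_0, h_1, h_3) = 1
  [-1/5, -1/5, 3/5] . (h_0, h_1, h_3) = 1

Solving yields:
  h_0 = 175/68
  h_1 = 235/68
  h_3 = 125/34

Starting state is 0, so the expected hitting time is h_0 = 175/68.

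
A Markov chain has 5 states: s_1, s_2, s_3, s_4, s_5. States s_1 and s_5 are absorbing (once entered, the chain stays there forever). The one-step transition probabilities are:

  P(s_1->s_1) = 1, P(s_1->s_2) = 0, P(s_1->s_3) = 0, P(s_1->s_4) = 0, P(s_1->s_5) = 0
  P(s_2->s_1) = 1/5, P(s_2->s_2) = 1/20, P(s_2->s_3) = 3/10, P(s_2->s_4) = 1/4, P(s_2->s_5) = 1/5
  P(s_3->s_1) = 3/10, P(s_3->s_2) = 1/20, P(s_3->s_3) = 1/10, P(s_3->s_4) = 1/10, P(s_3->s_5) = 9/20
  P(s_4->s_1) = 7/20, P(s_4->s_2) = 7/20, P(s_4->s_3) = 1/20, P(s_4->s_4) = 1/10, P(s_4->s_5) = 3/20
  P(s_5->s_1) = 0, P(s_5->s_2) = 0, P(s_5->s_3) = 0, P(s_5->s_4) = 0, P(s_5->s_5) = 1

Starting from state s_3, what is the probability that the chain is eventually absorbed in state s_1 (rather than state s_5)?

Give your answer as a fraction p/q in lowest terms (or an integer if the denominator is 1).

Let a_i = P(absorbed in s_1 | start in state i).
Boundary conditions: a_s_1 = 1, a_s_5 = 0.
For each transient state i, a_i = sum_j P(i->j) * a_j:
  a_s_2 = 1/5*a_s_1 + 1/20*a_s_2 + 3/10*a_s_3 + 1/4*a_s_4 + 1/5*a_s_5
  a_s_3 = 3/10*a_s_1 + 1/20*a_s_2 + 1/10*a_s_3 + 1/10*a_s_4 + 9/20*a_s_5
  a_s_4 = 7/20*a_s_1 + 7/20*a_s_2 + 1/20*a_s_3 + 1/10*a_s_4 + 3/20*a_s_5

Substituting a_s_1 = 1 and a_s_5 = 0, rearrange to (I - Q) a = r where r[i] = P(i -> s_1):
  [19/20, -3/10, -1/4] . (a_s_2, a_s_3, a_s_4) = 1/5
  [-1/20, 9/10, -1/10] . (a_s_2, a_s_3, a_s_4) = 3/10
  [-7/20, -1/20, 9/10] . (a_s_2, a_s_3, a_s_4) = 7/20

Solving yields:
  a_s_2 = 2680/5291
  a_s_3 = 2271/5291
  a_s_4 = 3226/5291

Starting state is s_3, so the absorption probability is a_s_3 = 2271/5291.

Answer: 2271/5291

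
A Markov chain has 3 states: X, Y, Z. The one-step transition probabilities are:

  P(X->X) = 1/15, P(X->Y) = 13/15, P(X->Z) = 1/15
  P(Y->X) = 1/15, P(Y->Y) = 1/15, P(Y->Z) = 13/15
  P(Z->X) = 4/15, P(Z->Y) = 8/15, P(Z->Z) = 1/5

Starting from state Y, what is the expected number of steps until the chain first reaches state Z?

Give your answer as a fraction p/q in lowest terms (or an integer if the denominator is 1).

Answer: 75/61

Derivation:
Let h_i = expected steps to first reach Z from state i.
Boundary: h_Z = 0.
First-step equations for the other states:
  h_X = 1 + 1/15*h_X + 13/15*h_Y + 1/15*h_Z
  h_Y = 1 + 1/15*h_X + 1/15*h_Y + 13/15*h_Z

Substituting h_Z = 0 and rearranging gives the linear system (I - Q) h = 1:
  [14/15, -13/15] . (h_X, h_Y) = 1
  [-1/15, 14/15] . (h_X, h_Y) = 1

Solving yields:
  h_X = 135/61
  h_Y = 75/61

Starting state is Y, so the expected hitting time is h_Y = 75/61.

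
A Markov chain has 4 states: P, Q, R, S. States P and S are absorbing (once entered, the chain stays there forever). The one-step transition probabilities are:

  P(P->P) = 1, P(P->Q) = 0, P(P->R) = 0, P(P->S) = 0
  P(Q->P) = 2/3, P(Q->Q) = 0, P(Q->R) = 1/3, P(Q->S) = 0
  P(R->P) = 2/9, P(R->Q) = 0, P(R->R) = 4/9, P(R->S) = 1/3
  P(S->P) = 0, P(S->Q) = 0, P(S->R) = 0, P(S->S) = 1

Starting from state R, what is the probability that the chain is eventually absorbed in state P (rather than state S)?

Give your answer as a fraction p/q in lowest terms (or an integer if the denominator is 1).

Let a_i = P(absorbed in P | start in state i).
Boundary conditions: a_P = 1, a_S = 0.
For each transient state i, a_i = sum_j P(i->j) * a_j:
  a_Q = 2/3*a_P + 0*a_Q + 1/3*a_R + 0*a_S
  a_R = 2/9*a_P + 0*a_Q + 4/9*a_R + 1/3*a_S

Substituting a_P = 1 and a_S = 0, rearrange to (I - Q) a = r where r[i] = P(i -> P):
  [1, -1/3] . (a_Q, a_R) = 2/3
  [0, 5/9] . (a_Q, a_R) = 2/9

Solving yields:
  a_Q = 4/5
  a_R = 2/5

Starting state is R, so the absorption probability is a_R = 2/5.

Answer: 2/5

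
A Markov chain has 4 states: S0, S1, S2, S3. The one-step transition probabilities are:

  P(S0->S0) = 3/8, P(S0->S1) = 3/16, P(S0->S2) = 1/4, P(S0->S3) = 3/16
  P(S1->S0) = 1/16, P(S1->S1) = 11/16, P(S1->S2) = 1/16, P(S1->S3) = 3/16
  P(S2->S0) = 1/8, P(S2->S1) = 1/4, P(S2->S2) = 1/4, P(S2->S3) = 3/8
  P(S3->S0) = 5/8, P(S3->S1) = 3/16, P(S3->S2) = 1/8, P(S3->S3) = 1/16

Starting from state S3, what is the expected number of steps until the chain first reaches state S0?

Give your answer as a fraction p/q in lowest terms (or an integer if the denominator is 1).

Answer: 904/315

Derivation:
Let h_i = expected steps to first reach S0 from state i.
Boundary: h_S0 = 0.
First-step equations for the other states:
  h_S1 = 1 + 1/16*h_S0 + 11/16*h_S1 + 1/16*h_S2 + 3/16*h_S3
  h_S2 = 1 + 1/8*h_S0 + 1/4*h_S1 + 1/4*h_S2 + 3/8*h_S3
  h_S3 = 1 + 5/8*h_S0 + 3/16*h_S1 + 1/8*h_S2 + 1/16*h_S3

Substituting h_S0 = 0 and rearranging gives the linear system (I - Q) h = 1:
  [5/16, -1/16, -3/16] . (h_S1, h_S2, h_S3) = 1
  [-1/4, 3/4, -3/8] . (h_S1, h_S2, h_S3) = 1
  [-3/16, -1/8, 15/16] . (h_S1, h_S2, h_S3) = 1

Solving yields:
  h_S1 = 88/15
  h_S2 = 496/105
  h_S3 = 904/315

Starting state is S3, so the expected hitting time is h_S3 = 904/315.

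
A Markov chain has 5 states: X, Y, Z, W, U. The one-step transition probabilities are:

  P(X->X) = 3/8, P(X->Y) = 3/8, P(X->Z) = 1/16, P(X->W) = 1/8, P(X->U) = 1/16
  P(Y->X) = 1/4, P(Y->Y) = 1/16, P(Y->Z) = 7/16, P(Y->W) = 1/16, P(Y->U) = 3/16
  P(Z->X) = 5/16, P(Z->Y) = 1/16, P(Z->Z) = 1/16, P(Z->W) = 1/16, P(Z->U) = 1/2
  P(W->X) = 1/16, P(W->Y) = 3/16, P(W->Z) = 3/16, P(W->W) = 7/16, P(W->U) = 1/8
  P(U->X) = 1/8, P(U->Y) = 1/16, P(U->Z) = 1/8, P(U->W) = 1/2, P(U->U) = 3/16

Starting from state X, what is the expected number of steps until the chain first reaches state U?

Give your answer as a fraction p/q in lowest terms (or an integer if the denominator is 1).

Let h_i = expected steps to first reach U from state i.
Boundary: h_U = 0.
First-step equations for the other states:
  h_X = 1 + 3/8*h_X + 3/8*h_Y + 1/16*h_Z + 1/8*h_W + 1/16*h_U
  h_Y = 1 + 1/4*h_X + 1/16*h_Y + 7/16*h_Z + 1/16*h_W + 3/16*h_U
  h_Z = 1 + 5/16*h_X + 1/16*h_Y + 1/16*h_Z + 1/16*h_W + 1/2*h_U
  h_W = 1 + 1/16*h_X + 3/16*h_Y + 3/16*h_Z + 7/16*h_W + 1/8*h_U

Substituting h_U = 0 and rearranging gives the linear system (I - Q) h = 1:
  [5/8, -3/8, -1/16, -1/8] . (h_X, h_Y, h_Z, h_W) = 1
  [-1/4, 15/16, -7/16, -1/16] . (h_X, h_Y, h_Z, h_W) = 1
  [-5/16, -1/16, 15/16, -1/16] . (h_X, h_Y, h_Z, h_W) = 1
  [-1/16, -3/16, -3/16, 9/16] . (h_X, h_Y, h_Z, h_W) = 1

Solving yields:
  h_X = 15968/2749
  h_Y = 12840/2749
  h_Z = 10064/2749
  h_W = 14296/2749

Starting state is X, so the expected hitting time is h_X = 15968/2749.

Answer: 15968/2749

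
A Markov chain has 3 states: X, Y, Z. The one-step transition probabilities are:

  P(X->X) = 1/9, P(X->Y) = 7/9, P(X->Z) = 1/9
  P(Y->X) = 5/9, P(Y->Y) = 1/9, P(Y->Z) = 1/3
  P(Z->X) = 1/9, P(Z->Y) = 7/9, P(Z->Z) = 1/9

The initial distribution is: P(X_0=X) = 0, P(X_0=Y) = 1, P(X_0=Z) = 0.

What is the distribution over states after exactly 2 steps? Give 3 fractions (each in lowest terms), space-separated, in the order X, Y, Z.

Propagating the distribution step by step (d_{t+1} = d_t * P):
d_0 = (X=0, Y=1, Z=0)
  d_1[X] = 0*1/9 + 1*5/9 + 0*1/9 = 5/9
  d_1[Y] = 0*7/9 + 1*1/9 + 0*7/9 = 1/9
  d_1[Z] = 0*1/9 + 1*1/3 + 0*1/9 = 1/3
d_1 = (X=5/9, Y=1/9, Z=1/3)
  d_2[X] = 5/9*1/9 + 1/9*5/9 + 1/3*1/9 = 13/81
  d_2[Y] = 5/9*7/9 + 1/9*1/9 + 1/3*7/9 = 19/27
  d_2[Z] = 5/9*1/9 + 1/9*1/3 + 1/3*1/9 = 11/81
d_2 = (X=13/81, Y=19/27, Z=11/81)

Answer: 13/81 19/27 11/81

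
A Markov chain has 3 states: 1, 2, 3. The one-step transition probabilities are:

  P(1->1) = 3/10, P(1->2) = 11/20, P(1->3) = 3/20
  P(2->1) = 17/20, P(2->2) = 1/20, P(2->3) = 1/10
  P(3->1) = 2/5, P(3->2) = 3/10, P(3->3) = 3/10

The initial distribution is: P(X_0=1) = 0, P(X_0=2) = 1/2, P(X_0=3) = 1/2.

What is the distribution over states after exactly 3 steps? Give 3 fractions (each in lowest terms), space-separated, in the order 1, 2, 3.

Answer: 68/125 963/3200 2481/16000

Derivation:
Propagating the distribution step by step (d_{t+1} = d_t * P):
d_0 = (1=0, 2=1/2, 3=1/2)
  d_1[1] = 0*3/10 + 1/2*17/20 + 1/2*2/5 = 5/8
  d_1[2] = 0*11/20 + 1/2*1/20 + 1/2*3/10 = 7/40
  d_1[3] = 0*3/20 + 1/2*1/10 + 1/2*3/10 = 1/5
d_1 = (1=5/8, 2=7/40, 3=1/5)
  d_2[1] = 5/8*3/10 + 7/40*17/20 + 1/5*2/5 = 333/800
  d_2[2] = 5/8*11/20 + 7/40*1/20 + 1/5*3/10 = 33/80
  d_2[3] = 5/8*3/20 + 7/40*1/10 + 1/5*3/10 = 137/800
d_2 = (1=333/800, 2=33/80, 3=137/800)
  d_3[1] = 333/800*3/10 + 33/80*17/20 + 137/800*2/5 = 68/125
  d_3[2] = 333/800*11/20 + 33/80*1/20 + 137/800*3/10 = 963/3200
  d_3[3] = 333/800*3/20 + 33/80*1/10 + 137/800*3/10 = 2481/16000
d_3 = (1=68/125, 2=963/3200, 3=2481/16000)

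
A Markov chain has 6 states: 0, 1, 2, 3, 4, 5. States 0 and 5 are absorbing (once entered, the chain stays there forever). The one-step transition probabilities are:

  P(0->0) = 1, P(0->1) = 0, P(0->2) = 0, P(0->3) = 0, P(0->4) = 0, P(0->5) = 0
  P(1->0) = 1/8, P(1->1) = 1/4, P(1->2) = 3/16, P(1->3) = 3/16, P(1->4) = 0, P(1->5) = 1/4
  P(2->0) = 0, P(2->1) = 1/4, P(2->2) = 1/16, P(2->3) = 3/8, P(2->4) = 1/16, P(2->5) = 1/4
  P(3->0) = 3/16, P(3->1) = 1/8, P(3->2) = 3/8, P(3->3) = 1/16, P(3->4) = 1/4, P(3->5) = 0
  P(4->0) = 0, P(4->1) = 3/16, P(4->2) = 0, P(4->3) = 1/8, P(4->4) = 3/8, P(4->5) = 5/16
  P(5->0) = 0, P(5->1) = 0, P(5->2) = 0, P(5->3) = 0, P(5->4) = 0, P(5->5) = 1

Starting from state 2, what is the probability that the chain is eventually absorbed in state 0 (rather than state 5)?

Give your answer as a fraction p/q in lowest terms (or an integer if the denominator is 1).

Let a_i = P(absorbed in 0 | start in state i).
Boundary conditions: a_0 = 1, a_5 = 0.
For each transient state i, a_i = sum_j P(i->j) * a_j:
  a_1 = 1/8*a_0 + 1/4*a_1 + 3/16*a_2 + 3/16*a_3 + 0*a_4 + 1/4*a_5
  a_2 = 0*a_0 + 1/4*a_1 + 1/16*a_2 + 3/8*a_3 + 1/16*a_4 + 1/4*a_5
  a_3 = 3/16*a_0 + 1/8*a_1 + 3/8*a_2 + 1/16*a_3 + 1/4*a_4 + 0*a_5
  a_4 = 0*a_0 + 3/16*a_1 + 0*a_2 + 1/8*a_3 + 3/8*a_4 + 5/16*a_5

Substituting a_0 = 1 and a_5 = 0, rearrange to (I - Q) a = r where r[i] = P(i -> 0):
  [3/4, -3/16, -3/16, 0] . (a_1, a_2, a_3, a_4) = 1/8
  [-1/4, 15/16, -3/8, -1/16] . (a_1, a_2, a_3, a_4) = 0
  [-1/8, -3/8, 15/16, -1/4] . (a_1, a_2, a_3, a_4) = 3/16
  [-3/16, 0, -1/8, 5/8] . (a_1, a_2, a_3, a_4) = 0

Solving yields:
  a_1 = 1808/5485
  a_2 = 4237/16455
  a_3 = 2163/5485
  a_4 = 195/1097

Starting state is 2, so the absorption probability is a_2 = 4237/16455.

Answer: 4237/16455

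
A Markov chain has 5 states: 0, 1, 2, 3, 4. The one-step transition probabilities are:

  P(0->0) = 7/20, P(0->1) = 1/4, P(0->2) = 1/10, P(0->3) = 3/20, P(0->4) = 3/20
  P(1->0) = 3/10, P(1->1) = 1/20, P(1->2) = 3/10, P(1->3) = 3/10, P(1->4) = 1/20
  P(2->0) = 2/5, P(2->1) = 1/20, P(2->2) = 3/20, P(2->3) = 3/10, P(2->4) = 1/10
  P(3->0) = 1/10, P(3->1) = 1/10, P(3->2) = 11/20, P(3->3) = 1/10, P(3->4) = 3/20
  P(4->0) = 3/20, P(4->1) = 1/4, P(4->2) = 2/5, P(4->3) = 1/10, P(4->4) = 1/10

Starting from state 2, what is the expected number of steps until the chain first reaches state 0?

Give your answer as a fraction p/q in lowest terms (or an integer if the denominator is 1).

Answer: 13960/4121

Derivation:
Let h_i = expected steps to first reach 0 from state i.
Boundary: h_0 = 0.
First-step equations for the other states:
  h_1 = 1 + 3/10*h_0 + 1/20*h_1 + 3/10*h_2 + 3/10*h_3 + 1/20*h_4
  h_2 = 1 + 2/5*h_0 + 1/20*h_1 + 3/20*h_2 + 3/10*h_3 + 1/10*h_4
  h_3 = 1 + 1/10*h_0 + 1/10*h_1 + 11/20*h_2 + 1/10*h_3 + 3/20*h_4
  h_4 = 1 + 3/20*h_0 + 1/4*h_1 + 2/5*h_2 + 1/10*h_3 + 1/10*h_4

Substituting h_0 = 0 and rearranging gives the linear system (I - Q) h = 1:
  [19/20, -3/10, -3/10, -1/20] . (h_1, h_2, h_3, h_4) = 1
  [-1/20, 17/20, -3/10, -1/10] . (h_1, h_2, h_3, h_4) = 1
  [-1/10, -11/20, 9/10, -3/20] . (h_1, h_2, h_3, h_4) = 1
  [-1/4, -2/5, -1/10, 9/10] . (h_1, h_2, h_3, h_4) = 1

Solving yields:
  h_1 = 106440/28847
  h_2 = 13960/4121
  h_3 = 123390/28847
  h_4 = 118760/28847

Starting state is 2, so the expected hitting time is h_2 = 13960/4121.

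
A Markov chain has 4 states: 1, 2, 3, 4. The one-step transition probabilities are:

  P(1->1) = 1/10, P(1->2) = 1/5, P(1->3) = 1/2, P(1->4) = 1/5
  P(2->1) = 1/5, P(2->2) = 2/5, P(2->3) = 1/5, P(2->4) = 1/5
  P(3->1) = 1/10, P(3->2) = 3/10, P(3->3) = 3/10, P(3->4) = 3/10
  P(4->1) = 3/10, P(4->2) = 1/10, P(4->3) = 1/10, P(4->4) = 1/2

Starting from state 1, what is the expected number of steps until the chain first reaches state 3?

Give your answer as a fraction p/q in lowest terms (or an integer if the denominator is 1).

Answer: 28/9

Derivation:
Let h_i = expected steps to first reach 3 from state i.
Boundary: h_3 = 0.
First-step equations for the other states:
  h_1 = 1 + 1/10*h_1 + 1/5*h_2 + 1/2*h_3 + 1/5*h_4
  h_2 = 1 + 1/5*h_1 + 2/5*h_2 + 1/5*h_3 + 1/5*h_4
  h_4 = 1 + 3/10*h_1 + 1/10*h_2 + 1/10*h_3 + 1/2*h_4

Substituting h_3 = 0 and rearranging gives the linear system (I - Q) h = 1:
  [9/10, -1/5, -1/5] . (h_1, h_2, h_4) = 1
  [-1/5, 3/5, -1/5] . (h_1, h_2, h_4) = 1
  [-3/10, -1/10, 1/2] . (h_1, h_2, h_4) = 1

Solving yields:
  h_1 = 28/9
  h_2 = 77/18
  h_4 = 85/18

Starting state is 1, so the expected hitting time is h_1 = 28/9.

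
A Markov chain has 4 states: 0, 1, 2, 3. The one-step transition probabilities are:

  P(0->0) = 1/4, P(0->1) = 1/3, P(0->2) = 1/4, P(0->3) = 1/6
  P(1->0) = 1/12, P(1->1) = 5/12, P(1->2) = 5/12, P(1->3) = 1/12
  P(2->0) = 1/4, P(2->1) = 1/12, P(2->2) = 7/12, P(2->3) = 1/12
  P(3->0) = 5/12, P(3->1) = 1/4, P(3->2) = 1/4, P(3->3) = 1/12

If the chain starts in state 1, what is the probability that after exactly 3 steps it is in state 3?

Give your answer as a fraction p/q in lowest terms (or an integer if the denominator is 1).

Answer: 43/432

Derivation:
Computing P^3 by repeated multiplication:
P^1 =
  0: [1/4, 1/3, 1/4, 1/6]
  1: [1/12, 5/12, 5/12, 1/12]
  2: [1/4, 1/12, 7/12, 1/12]
  3: [5/12, 1/4, 1/4, 1/12]
P^2 =
  0: [2/9, 41/144, 7/18, 5/48]
  1: [7/36, 37/144, 11/24, 13/144]
  2: [1/4, 3/16, 11/24, 5/48]
  3: [2/9, 41/144, 3/8, 17/144]
P^3 =
  0: [95/432, 217/864, 41/96, 11/108]
  1: [2/9, 67/288, 385/864, 43/432]
  2: [17/72, 65/288, 125/288, 5/48]
  3: [2/9, 73/288, 365/864, 11/108]

(P^3)[1 -> 3] = 43/432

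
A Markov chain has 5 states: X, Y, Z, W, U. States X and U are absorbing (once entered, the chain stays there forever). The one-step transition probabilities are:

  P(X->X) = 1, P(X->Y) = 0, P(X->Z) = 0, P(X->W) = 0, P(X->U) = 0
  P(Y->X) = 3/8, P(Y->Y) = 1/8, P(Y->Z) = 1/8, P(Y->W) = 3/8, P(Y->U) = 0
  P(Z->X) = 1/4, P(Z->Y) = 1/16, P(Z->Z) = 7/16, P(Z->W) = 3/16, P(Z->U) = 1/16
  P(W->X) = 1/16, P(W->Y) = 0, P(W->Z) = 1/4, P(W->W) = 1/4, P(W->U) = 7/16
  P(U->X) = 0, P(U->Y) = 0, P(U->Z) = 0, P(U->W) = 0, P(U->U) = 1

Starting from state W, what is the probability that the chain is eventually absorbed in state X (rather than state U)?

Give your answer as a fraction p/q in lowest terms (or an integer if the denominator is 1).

Let a_i = P(absorbed in X | start in state i).
Boundary conditions: a_X = 1, a_U = 0.
For each transient state i, a_i = sum_j P(i->j) * a_j:
  a_Y = 3/8*a_X + 1/8*a_Y + 1/8*a_Z + 3/8*a_W + 0*a_U
  a_Z = 1/4*a_X + 1/16*a_Y + 7/16*a_Z + 3/16*a_W + 1/16*a_U
  a_W = 1/16*a_X + 0*a_Y + 1/4*a_Z + 1/4*a_W + 7/16*a_U

Substituting a_X = 1 and a_U = 0, rearrange to (I - Q) a = r where r[i] = P(i -> X):
  [7/8, -1/8, -3/8] . (a_Y, a_Z, a_W) = 3/8
  [-1/16, 9/16, -3/16] . (a_Y, a_Z, a_W) = 1/4
  [0, -1/4, 3/4] . (a_Y, a_Z, a_W) = 1/16

Solving yields:
  a_Y = 23/36
  a_Z = 11/18
  a_W = 31/108

Starting state is W, so the absorption probability is a_W = 31/108.

Answer: 31/108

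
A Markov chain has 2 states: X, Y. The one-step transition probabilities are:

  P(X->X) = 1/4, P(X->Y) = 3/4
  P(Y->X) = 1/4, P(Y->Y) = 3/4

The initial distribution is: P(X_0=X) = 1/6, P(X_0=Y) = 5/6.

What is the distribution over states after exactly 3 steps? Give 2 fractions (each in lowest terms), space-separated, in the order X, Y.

Propagating the distribution step by step (d_{t+1} = d_t * P):
d_0 = (X=1/6, Y=5/6)
  d_1[X] = 1/6*1/4 + 5/6*1/4 = 1/4
  d_1[Y] = 1/6*3/4 + 5/6*3/4 = 3/4
d_1 = (X=1/4, Y=3/4)
  d_2[X] = 1/4*1/4 + 3/4*1/4 = 1/4
  d_2[Y] = 1/4*3/4 + 3/4*3/4 = 3/4
d_2 = (X=1/4, Y=3/4)
  d_3[X] = 1/4*1/4 + 3/4*1/4 = 1/4
  d_3[Y] = 1/4*3/4 + 3/4*3/4 = 3/4
d_3 = (X=1/4, Y=3/4)

Answer: 1/4 3/4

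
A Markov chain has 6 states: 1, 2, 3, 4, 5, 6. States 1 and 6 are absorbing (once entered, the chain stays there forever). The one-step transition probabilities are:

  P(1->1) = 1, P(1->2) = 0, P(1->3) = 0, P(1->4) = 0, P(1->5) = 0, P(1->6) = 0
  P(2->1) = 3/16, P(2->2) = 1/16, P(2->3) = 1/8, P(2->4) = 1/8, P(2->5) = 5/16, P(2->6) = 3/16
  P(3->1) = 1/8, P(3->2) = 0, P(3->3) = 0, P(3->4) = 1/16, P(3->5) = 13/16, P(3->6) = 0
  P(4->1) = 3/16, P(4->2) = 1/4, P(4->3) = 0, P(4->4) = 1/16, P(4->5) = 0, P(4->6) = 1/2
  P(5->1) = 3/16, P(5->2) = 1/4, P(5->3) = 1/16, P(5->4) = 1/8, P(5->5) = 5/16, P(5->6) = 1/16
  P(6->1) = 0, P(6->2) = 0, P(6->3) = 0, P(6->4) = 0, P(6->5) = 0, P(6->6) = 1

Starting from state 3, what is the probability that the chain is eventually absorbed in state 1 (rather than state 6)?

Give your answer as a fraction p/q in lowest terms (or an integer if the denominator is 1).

Let a_i = P(absorbed in 1 | start in state i).
Boundary conditions: a_1 = 1, a_6 = 0.
For each transient state i, a_i = sum_j P(i->j) * a_j:
  a_2 = 3/16*a_1 + 1/16*a_2 + 1/8*a_3 + 1/8*a_4 + 5/16*a_5 + 3/16*a_6
  a_3 = 1/8*a_1 + 0*a_2 + 0*a_3 + 1/16*a_4 + 13/16*a_5 + 0*a_6
  a_4 = 3/16*a_1 + 1/4*a_2 + 0*a_3 + 1/16*a_4 + 0*a_5 + 1/2*a_6
  a_5 = 3/16*a_1 + 1/4*a_2 + 1/16*a_3 + 1/8*a_4 + 5/16*a_5 + 1/16*a_6

Substituting a_1 = 1 and a_6 = 0, rearrange to (I - Q) a = r where r[i] = P(i -> 1):
  [15/16, -1/8, -1/8, -5/16] . (a_2, a_3, a_4, a_5) = 3/16
  [0, 1, -1/16, -13/16] . (a_2, a_3, a_4, a_5) = 1/8
  [-1/4, 0, 15/16, 0] . (a_2, a_3, a_4, a_5) = 3/16
  [-1/4, -1/16, -1/8, 11/16] . (a_2, a_3, a_4, a_5) = 3/16

Solving yields:
  a_2 = 2922/5611
  a_3 = 17318/28055
  a_4 = 9507/28055
  a_5 = 16267/28055

Starting state is 3, so the absorption probability is a_3 = 17318/28055.

Answer: 17318/28055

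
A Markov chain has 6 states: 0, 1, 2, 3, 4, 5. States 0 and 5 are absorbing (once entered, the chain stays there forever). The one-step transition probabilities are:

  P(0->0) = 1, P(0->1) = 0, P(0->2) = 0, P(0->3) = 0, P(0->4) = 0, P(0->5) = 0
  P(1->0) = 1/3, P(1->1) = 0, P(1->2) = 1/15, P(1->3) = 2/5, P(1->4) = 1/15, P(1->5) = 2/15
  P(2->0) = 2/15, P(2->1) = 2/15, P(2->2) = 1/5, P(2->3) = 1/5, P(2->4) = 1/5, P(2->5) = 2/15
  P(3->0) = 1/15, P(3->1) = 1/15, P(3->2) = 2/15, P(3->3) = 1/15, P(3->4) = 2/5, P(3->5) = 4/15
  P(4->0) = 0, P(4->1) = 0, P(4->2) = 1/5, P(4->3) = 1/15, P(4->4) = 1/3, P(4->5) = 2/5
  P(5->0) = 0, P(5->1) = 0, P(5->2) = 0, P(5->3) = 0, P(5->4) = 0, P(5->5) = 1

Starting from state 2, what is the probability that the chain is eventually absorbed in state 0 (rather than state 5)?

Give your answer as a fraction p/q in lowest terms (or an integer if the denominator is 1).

Answer: 3010/9449

Derivation:
Let a_i = P(absorbed in 0 | start in state i).
Boundary conditions: a_0 = 1, a_5 = 0.
For each transient state i, a_i = sum_j P(i->j) * a_j:
  a_1 = 1/3*a_0 + 0*a_1 + 1/15*a_2 + 2/5*a_3 + 1/15*a_4 + 2/15*a_5
  a_2 = 2/15*a_0 + 2/15*a_1 + 1/5*a_2 + 1/5*a_3 + 1/5*a_4 + 2/15*a_5
  a_3 = 1/15*a_0 + 1/15*a_1 + 2/15*a_2 + 1/15*a_3 + 2/5*a_4 + 4/15*a_5
  a_4 = 0*a_0 + 0*a_1 + 1/5*a_2 + 1/15*a_3 + 1/3*a_4 + 2/5*a_5

Substituting a_0 = 1 and a_5 = 0, rearrange to (I - Q) a = r where r[i] = P(i -> 0):
  [1, -1/15, -2/5, -1/15] . (a_1, a_2, a_3, a_4) = 1/3
  [-2/15, 4/5, -1/5, -1/5] . (a_1, a_2, a_3, a_4) = 2/15
  [-1/15, -2/15, 14/15, -2/5] . (a_1, a_2, a_3, a_4) = 1/15
  [0, -1/5, -1/15, 2/3] . (a_1, a_2, a_3, a_4) = 0

Solving yields:
  a_1 = 4171/9449
  a_2 = 3010/9449
  a_3 = 170/859
  a_4 = 1090/9449

Starting state is 2, so the absorption probability is a_2 = 3010/9449.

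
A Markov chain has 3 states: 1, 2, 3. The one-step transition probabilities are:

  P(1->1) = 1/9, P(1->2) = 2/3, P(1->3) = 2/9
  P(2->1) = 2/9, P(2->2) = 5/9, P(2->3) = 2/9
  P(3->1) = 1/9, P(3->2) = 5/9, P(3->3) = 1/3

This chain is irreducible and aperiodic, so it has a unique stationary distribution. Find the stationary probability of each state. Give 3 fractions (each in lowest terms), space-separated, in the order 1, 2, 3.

The stationary distribution satisfies pi = pi * P, i.e.:
  pi_1 = 1/9*pi_1 + 2/9*pi_2 + 1/9*pi_3
  pi_2 = 2/3*pi_1 + 5/9*pi_2 + 5/9*pi_3
  pi_3 = 2/9*pi_1 + 2/9*pi_2 + 1/3*pi_3
with normalization: pi_1 + pi_2 + pi_3 = 1.

Using the first 2 balance equations plus normalization, the linear system A*pi = b is:
  [-8/9, 2/9, 1/9] . pi = 0
  [2/3, -4/9, 5/9] . pi = 0
  [1, 1, 1] . pi = 1

Solving yields:
  pi_1 = 7/40
  pi_2 = 23/40
  pi_3 = 1/4

Verification (pi * P):
  7/40*1/9 + 23/40*2/9 + 1/4*1/9 = 7/40 = pi_1  (ok)
  7/40*2/3 + 23/40*5/9 + 1/4*5/9 = 23/40 = pi_2  (ok)
  7/40*2/9 + 23/40*2/9 + 1/4*1/3 = 1/4 = pi_3  (ok)

Answer: 7/40 23/40 1/4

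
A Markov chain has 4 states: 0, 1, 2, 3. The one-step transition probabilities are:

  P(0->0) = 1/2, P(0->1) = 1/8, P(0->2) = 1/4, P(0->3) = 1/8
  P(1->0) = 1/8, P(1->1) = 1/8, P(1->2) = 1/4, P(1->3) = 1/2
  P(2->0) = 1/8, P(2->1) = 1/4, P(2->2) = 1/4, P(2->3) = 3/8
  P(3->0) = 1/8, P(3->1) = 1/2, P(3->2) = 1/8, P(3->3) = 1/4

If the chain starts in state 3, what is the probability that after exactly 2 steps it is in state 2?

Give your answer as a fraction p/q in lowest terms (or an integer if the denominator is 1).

Answer: 7/32

Derivation:
Computing P^2 by repeated multiplication:
P^1 =
  0: [1/2, 1/8, 1/4, 1/8]
  1: [1/8, 1/8, 1/4, 1/2]
  2: [1/8, 1/4, 1/4, 3/8]
  3: [1/8, 1/2, 1/8, 1/4]
P^2 =
  0: [5/16, 13/64, 15/64, 1/4]
  1: [11/64, 11/32, 3/16, 19/64]
  2: [11/64, 19/64, 13/64, 21/64]
  3: [11/64, 15/64, 7/32, 3/8]

(P^2)[3 -> 2] = 7/32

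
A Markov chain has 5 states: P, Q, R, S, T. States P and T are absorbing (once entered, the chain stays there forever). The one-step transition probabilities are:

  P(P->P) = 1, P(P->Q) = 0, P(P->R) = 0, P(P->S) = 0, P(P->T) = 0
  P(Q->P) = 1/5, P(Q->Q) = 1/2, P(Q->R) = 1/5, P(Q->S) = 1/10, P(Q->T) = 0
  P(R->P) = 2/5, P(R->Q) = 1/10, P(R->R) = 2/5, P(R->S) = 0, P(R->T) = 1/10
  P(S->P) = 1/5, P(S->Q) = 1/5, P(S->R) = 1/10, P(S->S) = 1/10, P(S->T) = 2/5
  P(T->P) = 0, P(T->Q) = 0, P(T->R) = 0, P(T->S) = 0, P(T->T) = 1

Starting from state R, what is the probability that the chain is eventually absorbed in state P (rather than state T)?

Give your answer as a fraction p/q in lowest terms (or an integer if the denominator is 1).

Answer: 192/239

Derivation:
Let a_i = P(absorbed in P | start in state i).
Boundary conditions: a_P = 1, a_T = 0.
For each transient state i, a_i = sum_j P(i->j) * a_j:
  a_Q = 1/5*a_P + 1/2*a_Q + 1/5*a_R + 1/10*a_S + 0*a_T
  a_R = 2/5*a_P + 1/10*a_Q + 2/5*a_R + 0*a_S + 1/10*a_T
  a_S = 1/5*a_P + 1/5*a_Q + 1/10*a_R + 1/10*a_S + 2/5*a_T

Substituting a_P = 1 and a_T = 0, rearrange to (I - Q) a = r where r[i] = P(i -> P):
  [1/2, -1/5, -1/10] . (a_Q, a_R, a_S) = 1/5
  [-1/10, 3/5, 0] . (a_Q, a_R, a_S) = 2/5
  [-1/5, -1/10, 9/10] . (a_Q, a_R, a_S) = 1/5

Solving yields:
  a_Q = 196/239
  a_R = 192/239
  a_S = 118/239

Starting state is R, so the absorption probability is a_R = 192/239.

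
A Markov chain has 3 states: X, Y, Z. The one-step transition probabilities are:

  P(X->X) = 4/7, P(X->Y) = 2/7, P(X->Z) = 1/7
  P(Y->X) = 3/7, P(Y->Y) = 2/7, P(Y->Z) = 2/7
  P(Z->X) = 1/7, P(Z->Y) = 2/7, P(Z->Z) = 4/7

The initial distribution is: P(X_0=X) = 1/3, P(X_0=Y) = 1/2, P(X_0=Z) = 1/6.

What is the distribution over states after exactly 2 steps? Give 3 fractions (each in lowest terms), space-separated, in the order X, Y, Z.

Answer: 20/49 2/7 15/49

Derivation:
Propagating the distribution step by step (d_{t+1} = d_t * P):
d_0 = (X=1/3, Y=1/2, Z=1/6)
  d_1[X] = 1/3*4/7 + 1/2*3/7 + 1/6*1/7 = 3/7
  d_1[Y] = 1/3*2/7 + 1/2*2/7 + 1/6*2/7 = 2/7
  d_1[Z] = 1/3*1/7 + 1/2*2/7 + 1/6*4/7 = 2/7
d_1 = (X=3/7, Y=2/7, Z=2/7)
  d_2[X] = 3/7*4/7 + 2/7*3/7 + 2/7*1/7 = 20/49
  d_2[Y] = 3/7*2/7 + 2/7*2/7 + 2/7*2/7 = 2/7
  d_2[Z] = 3/7*1/7 + 2/7*2/7 + 2/7*4/7 = 15/49
d_2 = (X=20/49, Y=2/7, Z=15/49)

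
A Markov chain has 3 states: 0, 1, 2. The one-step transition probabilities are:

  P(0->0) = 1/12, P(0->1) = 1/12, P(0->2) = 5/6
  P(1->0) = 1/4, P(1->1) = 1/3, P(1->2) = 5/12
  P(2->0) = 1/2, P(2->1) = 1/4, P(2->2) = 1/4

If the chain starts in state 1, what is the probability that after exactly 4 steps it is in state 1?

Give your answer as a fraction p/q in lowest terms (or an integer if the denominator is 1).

Computing P^4 by repeated multiplication:
P^1 =
  0: [1/12, 1/12, 5/6]
  1: [1/4, 1/3, 5/12]
  2: [1/2, 1/4, 1/4]
P^2 =
  0: [4/9, 35/144, 5/16]
  1: [5/16, 17/72, 65/144]
  2: [11/48, 3/16, 7/12]
P^3 =
  0: [439/1728, 113/576, 475/864]
  1: [179/576, 47/216, 815/1728]
  2: [103/288, 131/576, 239/576]
P^4 =
  0: [1789/5184, 4645/20736, 8935/20736]
  1: [2185/6912, 2243/10368, 9695/20736]
  2: [2033/6912, 1447/6912, 143/288]

(P^4)[1 -> 1] = 2243/10368

Answer: 2243/10368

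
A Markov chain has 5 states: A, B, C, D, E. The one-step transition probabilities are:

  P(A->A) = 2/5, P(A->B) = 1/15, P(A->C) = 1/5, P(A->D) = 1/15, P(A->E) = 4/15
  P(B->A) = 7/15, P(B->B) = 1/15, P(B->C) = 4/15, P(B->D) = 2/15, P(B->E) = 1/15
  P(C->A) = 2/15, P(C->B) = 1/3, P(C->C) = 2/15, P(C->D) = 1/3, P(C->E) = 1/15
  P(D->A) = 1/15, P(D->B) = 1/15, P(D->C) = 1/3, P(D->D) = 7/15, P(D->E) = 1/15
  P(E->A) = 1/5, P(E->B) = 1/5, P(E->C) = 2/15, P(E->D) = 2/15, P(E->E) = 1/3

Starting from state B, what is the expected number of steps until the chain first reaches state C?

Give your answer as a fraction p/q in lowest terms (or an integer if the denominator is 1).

Let h_i = expected steps to first reach C from state i.
Boundary: h_C = 0.
First-step equations for the other states:
  h_A = 1 + 2/5*h_A + 1/15*h_B + 1/5*h_C + 1/15*h_D + 4/15*h_E
  h_B = 1 + 7/15*h_A + 1/15*h_B + 4/15*h_C + 2/15*h_D + 1/15*h_E
  h_D = 1 + 1/15*h_A + 1/15*h_B + 1/3*h_C + 7/15*h_D + 1/15*h_E
  h_E = 1 + 1/5*h_A + 1/5*h_B + 2/15*h_C + 2/15*h_D + 1/3*h_E

Substituting h_C = 0 and rearranging gives the linear system (I - Q) h = 1:
  [3/5, -1/15, -1/15, -4/15] . (h_A, h_B, h_D, h_E) = 1
  [-7/15, 14/15, -2/15, -1/15] . (h_A, h_B, h_D, h_E) = 1
  [-1/15, -1/15, 8/15, -1/15] . (h_A, h_B, h_D, h_E) = 1
  [-1/5, -1/5, -2/15, 2/3] . (h_A, h_B, h_D, h_E) = 1

Solving yields:
  h_A = 5985/1261
  h_B = 5442/1261
  h_D = 4572/1261
  h_E = 6234/1261

Starting state is B, so the expected hitting time is h_B = 5442/1261.

Answer: 5442/1261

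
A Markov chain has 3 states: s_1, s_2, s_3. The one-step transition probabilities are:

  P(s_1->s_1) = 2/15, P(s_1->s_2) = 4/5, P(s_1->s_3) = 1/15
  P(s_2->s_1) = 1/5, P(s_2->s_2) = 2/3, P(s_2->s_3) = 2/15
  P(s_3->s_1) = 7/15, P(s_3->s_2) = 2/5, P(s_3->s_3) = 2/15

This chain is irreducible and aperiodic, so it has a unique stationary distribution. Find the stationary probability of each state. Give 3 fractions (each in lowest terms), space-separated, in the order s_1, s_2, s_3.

Answer: 53/244 81/122 29/244

Derivation:
The stationary distribution satisfies pi = pi * P, i.e.:
  pi_s_1 = 2/15*pi_s_1 + 1/5*pi_s_2 + 7/15*pi_s_3
  pi_s_2 = 4/5*pi_s_1 + 2/3*pi_s_2 + 2/5*pi_s_3
  pi_s_3 = 1/15*pi_s_1 + 2/15*pi_s_2 + 2/15*pi_s_3
with normalization: pi_s_1 + pi_s_2 + pi_s_3 = 1.

Using the first 2 balance equations plus normalization, the linear system A*pi = b is:
  [-13/15, 1/5, 7/15] . pi = 0
  [4/5, -1/3, 2/5] . pi = 0
  [1, 1, 1] . pi = 1

Solving yields:
  pi_s_1 = 53/244
  pi_s_2 = 81/122
  pi_s_3 = 29/244

Verification (pi * P):
  53/244*2/15 + 81/122*1/5 + 29/244*7/15 = 53/244 = pi_s_1  (ok)
  53/244*4/5 + 81/122*2/3 + 29/244*2/5 = 81/122 = pi_s_2  (ok)
  53/244*1/15 + 81/122*2/15 + 29/244*2/15 = 29/244 = pi_s_3  (ok)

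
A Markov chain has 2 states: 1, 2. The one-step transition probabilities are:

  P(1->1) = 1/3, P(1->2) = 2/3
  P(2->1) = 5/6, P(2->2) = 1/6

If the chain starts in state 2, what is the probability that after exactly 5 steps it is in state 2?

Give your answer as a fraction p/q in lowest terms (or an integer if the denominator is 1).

Answer: 41/96

Derivation:
Computing P^5 by repeated multiplication:
P^1 =
  1: [1/3, 2/3]
  2: [5/6, 1/6]
P^2 =
  1: [2/3, 1/3]
  2: [5/12, 7/12]
P^3 =
  1: [1/2, 1/2]
  2: [5/8, 3/8]
P^4 =
  1: [7/12, 5/12]
  2: [25/48, 23/48]
P^5 =
  1: [13/24, 11/24]
  2: [55/96, 41/96]

(P^5)[2 -> 2] = 41/96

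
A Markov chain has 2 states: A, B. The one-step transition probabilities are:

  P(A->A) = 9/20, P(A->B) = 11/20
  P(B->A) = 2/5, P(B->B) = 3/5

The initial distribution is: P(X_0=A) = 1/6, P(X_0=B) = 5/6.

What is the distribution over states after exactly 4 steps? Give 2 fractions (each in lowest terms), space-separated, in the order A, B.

Propagating the distribution step by step (d_{t+1} = d_t * P):
d_0 = (A=1/6, B=5/6)
  d_1[A] = 1/6*9/20 + 5/6*2/5 = 49/120
  d_1[B] = 1/6*11/20 + 5/6*3/5 = 71/120
d_1 = (A=49/120, B=71/120)
  d_2[A] = 49/120*9/20 + 71/120*2/5 = 1009/2400
  d_2[B] = 49/120*11/20 + 71/120*3/5 = 1391/2400
d_2 = (A=1009/2400, B=1391/2400)
  d_3[A] = 1009/2400*9/20 + 1391/2400*2/5 = 20209/48000
  d_3[B] = 1009/2400*11/20 + 1391/2400*3/5 = 27791/48000
d_3 = (A=20209/48000, B=27791/48000)
  d_4[A] = 20209/48000*9/20 + 27791/48000*2/5 = 404209/960000
  d_4[B] = 20209/48000*11/20 + 27791/48000*3/5 = 555791/960000
d_4 = (A=404209/960000, B=555791/960000)

Answer: 404209/960000 555791/960000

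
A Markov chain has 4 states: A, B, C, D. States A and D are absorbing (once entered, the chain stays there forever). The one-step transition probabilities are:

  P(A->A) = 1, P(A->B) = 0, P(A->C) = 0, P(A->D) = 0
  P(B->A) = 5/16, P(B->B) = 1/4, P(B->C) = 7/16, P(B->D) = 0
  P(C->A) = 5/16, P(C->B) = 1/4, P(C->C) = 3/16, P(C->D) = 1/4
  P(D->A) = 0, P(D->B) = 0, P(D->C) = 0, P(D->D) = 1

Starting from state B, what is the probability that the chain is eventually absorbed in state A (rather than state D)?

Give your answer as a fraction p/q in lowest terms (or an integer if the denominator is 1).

Answer: 25/32

Derivation:
Let a_i = P(absorbed in A | start in state i).
Boundary conditions: a_A = 1, a_D = 0.
For each transient state i, a_i = sum_j P(i->j) * a_j:
  a_B = 5/16*a_A + 1/4*a_B + 7/16*a_C + 0*a_D
  a_C = 5/16*a_A + 1/4*a_B + 3/16*a_C + 1/4*a_D

Substituting a_A = 1 and a_D = 0, rearrange to (I - Q) a = r where r[i] = P(i -> A):
  [3/4, -7/16] . (a_B, a_C) = 5/16
  [-1/4, 13/16] . (a_B, a_C) = 5/16

Solving yields:
  a_B = 25/32
  a_C = 5/8

Starting state is B, so the absorption probability is a_B = 25/32.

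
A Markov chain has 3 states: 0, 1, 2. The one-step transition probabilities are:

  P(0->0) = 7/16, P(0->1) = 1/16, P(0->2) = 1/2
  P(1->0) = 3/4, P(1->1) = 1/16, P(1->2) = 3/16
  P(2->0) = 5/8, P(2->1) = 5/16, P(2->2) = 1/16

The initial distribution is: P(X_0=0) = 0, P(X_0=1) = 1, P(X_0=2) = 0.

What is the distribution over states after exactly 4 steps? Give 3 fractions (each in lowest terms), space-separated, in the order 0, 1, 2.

Answer: 17787/32768 1109/8192 10545/32768

Derivation:
Propagating the distribution step by step (d_{t+1} = d_t * P):
d_0 = (0=0, 1=1, 2=0)
  d_1[0] = 0*7/16 + 1*3/4 + 0*5/8 = 3/4
  d_1[1] = 0*1/16 + 1*1/16 + 0*5/16 = 1/16
  d_1[2] = 0*1/2 + 1*3/16 + 0*1/16 = 3/16
d_1 = (0=3/4, 1=1/16, 2=3/16)
  d_2[0] = 3/4*7/16 + 1/16*3/4 + 3/16*5/8 = 63/128
  d_2[1] = 3/4*1/16 + 1/16*1/16 + 3/16*5/16 = 7/64
  d_2[2] = 3/4*1/2 + 1/16*3/16 + 3/16*1/16 = 51/128
d_2 = (0=63/128, 1=7/64, 2=51/128)
  d_3[0] = 63/128*7/16 + 7/64*3/4 + 51/128*5/8 = 1119/2048
  d_3[1] = 63/128*1/16 + 7/64*1/16 + 51/128*5/16 = 83/512
  d_3[2] = 63/128*1/2 + 7/64*3/16 + 51/128*1/16 = 597/2048
d_3 = (0=1119/2048, 1=83/512, 2=597/2048)
  d_4[0] = 1119/2048*7/16 + 83/512*3/4 + 597/2048*5/8 = 17787/32768
  d_4[1] = 1119/2048*1/16 + 83/512*1/16 + 597/2048*5/16 = 1109/8192
  d_4[2] = 1119/2048*1/2 + 83/512*3/16 + 597/2048*1/16 = 10545/32768
d_4 = (0=17787/32768, 1=1109/8192, 2=10545/32768)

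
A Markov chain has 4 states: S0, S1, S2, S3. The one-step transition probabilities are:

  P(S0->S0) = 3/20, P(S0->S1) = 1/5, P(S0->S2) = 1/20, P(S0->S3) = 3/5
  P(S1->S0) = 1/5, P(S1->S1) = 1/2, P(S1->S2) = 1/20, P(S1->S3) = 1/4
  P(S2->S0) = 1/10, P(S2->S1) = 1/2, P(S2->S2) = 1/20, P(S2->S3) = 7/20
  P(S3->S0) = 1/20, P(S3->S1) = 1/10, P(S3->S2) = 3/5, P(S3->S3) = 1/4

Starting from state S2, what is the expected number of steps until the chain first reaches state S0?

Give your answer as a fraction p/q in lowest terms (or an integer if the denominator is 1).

Answer: 265/33

Derivation:
Let h_i = expected steps to first reach S0 from state i.
Boundary: h_S0 = 0.
First-step equations for the other states:
  h_S1 = 1 + 1/5*h_S0 + 1/2*h_S1 + 1/20*h_S2 + 1/4*h_S3
  h_S2 = 1 + 1/10*h_S0 + 1/2*h_S1 + 1/20*h_S2 + 7/20*h_S3
  h_S3 = 1 + 1/20*h_S0 + 1/10*h_S1 + 3/5*h_S2 + 1/4*h_S3

Substituting h_S0 = 0 and rearranging gives the linear system (I - Q) h = 1:
  [1/2, -1/20, -1/4] . (h_S1, h_S2, h_S3) = 1
  [-1/2, 19/20, -7/20] . (h_S1, h_S2, h_S3) = 1
  [-1/10, -3/5, 3/4] . (h_S1, h_S2, h_S3) = 1

Solving yields:
  h_S1 = 315/44
  h_S2 = 265/33
  h_S3 = 575/66

Starting state is S2, so the expected hitting time is h_S2 = 265/33.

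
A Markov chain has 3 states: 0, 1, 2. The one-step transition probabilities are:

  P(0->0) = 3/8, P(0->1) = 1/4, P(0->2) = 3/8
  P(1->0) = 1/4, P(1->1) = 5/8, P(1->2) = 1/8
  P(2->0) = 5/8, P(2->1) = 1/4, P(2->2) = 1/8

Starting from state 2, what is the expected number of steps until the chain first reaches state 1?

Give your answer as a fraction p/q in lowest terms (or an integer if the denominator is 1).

Let h_i = expected steps to first reach 1 from state i.
Boundary: h_1 = 0.
First-step equations for the other states:
  h_0 = 1 + 3/8*h_0 + 1/4*h_1 + 3/8*h_2
  h_2 = 1 + 5/8*h_0 + 1/4*h_1 + 1/8*h_2

Substituting h_1 = 0 and rearranging gives the linear system (I - Q) h = 1:
  [5/8, -3/8] . (h_0, h_2) = 1
  [-5/8, 7/8] . (h_0, h_2) = 1

Solving yields:
  h_0 = 4
  h_2 = 4

Starting state is 2, so the expected hitting time is h_2 = 4.

Answer: 4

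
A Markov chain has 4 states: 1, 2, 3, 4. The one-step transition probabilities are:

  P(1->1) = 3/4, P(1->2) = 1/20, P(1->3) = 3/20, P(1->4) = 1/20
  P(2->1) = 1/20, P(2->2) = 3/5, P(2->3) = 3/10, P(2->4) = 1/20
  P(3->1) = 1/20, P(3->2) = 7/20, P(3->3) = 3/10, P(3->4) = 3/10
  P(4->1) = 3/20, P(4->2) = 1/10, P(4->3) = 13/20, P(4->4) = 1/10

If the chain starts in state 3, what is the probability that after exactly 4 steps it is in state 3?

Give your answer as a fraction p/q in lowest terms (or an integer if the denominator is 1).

Answer: 53289/160000

Derivation:
Computing P^4 by repeated multiplication:
P^1 =
  1: [3/4, 1/20, 3/20, 1/20]
  2: [1/20, 3/5, 3/10, 1/20]
  3: [1/20, 7/20, 3/10, 3/10]
  4: [3/20, 1/10, 13/20, 1/10]
P^2 =
  1: [29/50, 1/8, 41/200, 9/100]
  2: [9/100, 189/400, 31/100, 51/400]
  3: [23/200, 139/400, 159/400, 7/50]
  4: [33/200, 61/200, 5/16, 87/400]
P^3 =
  1: [93/200, 739/4000, 489/2000, 423/4000]
  2: [503/4000, 1637/4000, 2649/8000, 1071/8000]
  3: [289/2000, 2939/8000, 1327/4000, 1251/8000]
  4: [749/4000, 2579/8000, 2811/8000, 139/1000]
P^4 =
  1: [15443/40000, 921/4000, 21381/80000, 9313/80000]
  2: [12113/80000, 60979/160000, 52479/160000, 5579/40000]
  3: [13343/80000, 1797/5000, 53289/160000, 22521/160000]
  4: [7799/40000, 54347/160000, 5129/16000, 23167/160000]

(P^4)[3 -> 3] = 53289/160000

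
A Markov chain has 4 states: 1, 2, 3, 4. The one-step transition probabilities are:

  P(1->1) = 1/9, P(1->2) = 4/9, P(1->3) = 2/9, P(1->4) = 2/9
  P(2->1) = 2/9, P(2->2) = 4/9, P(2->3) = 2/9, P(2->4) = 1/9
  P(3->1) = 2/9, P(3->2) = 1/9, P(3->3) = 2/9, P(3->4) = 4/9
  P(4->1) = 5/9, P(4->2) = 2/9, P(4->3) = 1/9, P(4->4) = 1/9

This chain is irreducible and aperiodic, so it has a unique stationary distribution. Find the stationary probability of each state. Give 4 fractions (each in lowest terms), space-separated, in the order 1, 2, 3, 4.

The stationary distribution satisfies pi = pi * P, i.e.:
  pi_1 = 1/9*pi_1 + 2/9*pi_2 + 2/9*pi_3 + 5/9*pi_4
  pi_2 = 4/9*pi_1 + 4/9*pi_2 + 1/9*pi_3 + 2/9*pi_4
  pi_3 = 2/9*pi_1 + 2/9*pi_2 + 2/9*pi_3 + 1/9*pi_4
  pi_4 = 2/9*pi_1 + 1/9*pi_2 + 4/9*pi_3 + 1/9*pi_4
with normalization: pi_1 + pi_2 + pi_3 + pi_4 = 1.

Using the first 3 balance equations plus normalization, the linear system A*pi = b is:
  [-8/9, 2/9, 2/9, 5/9] . pi = 0
  [4/9, -5/9, 1/9, 2/9] . pi = 0
  [2/9, 2/9, -7/9, 1/9] . pi = 0
  [1, 1, 1, 1] . pi = 1

Solving yields:
  pi_1 = 71/271
  pi_2 = 90/271
  pi_3 = 54/271
  pi_4 = 56/271

Verification (pi * P):
  71/271*1/9 + 90/271*2/9 + 54/271*2/9 + 56/271*5/9 = 71/271 = pi_1  (ok)
  71/271*4/9 + 90/271*4/9 + 54/271*1/9 + 56/271*2/9 = 90/271 = pi_2  (ok)
  71/271*2/9 + 90/271*2/9 + 54/271*2/9 + 56/271*1/9 = 54/271 = pi_3  (ok)
  71/271*2/9 + 90/271*1/9 + 54/271*4/9 + 56/271*1/9 = 56/271 = pi_4  (ok)

Answer: 71/271 90/271 54/271 56/271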